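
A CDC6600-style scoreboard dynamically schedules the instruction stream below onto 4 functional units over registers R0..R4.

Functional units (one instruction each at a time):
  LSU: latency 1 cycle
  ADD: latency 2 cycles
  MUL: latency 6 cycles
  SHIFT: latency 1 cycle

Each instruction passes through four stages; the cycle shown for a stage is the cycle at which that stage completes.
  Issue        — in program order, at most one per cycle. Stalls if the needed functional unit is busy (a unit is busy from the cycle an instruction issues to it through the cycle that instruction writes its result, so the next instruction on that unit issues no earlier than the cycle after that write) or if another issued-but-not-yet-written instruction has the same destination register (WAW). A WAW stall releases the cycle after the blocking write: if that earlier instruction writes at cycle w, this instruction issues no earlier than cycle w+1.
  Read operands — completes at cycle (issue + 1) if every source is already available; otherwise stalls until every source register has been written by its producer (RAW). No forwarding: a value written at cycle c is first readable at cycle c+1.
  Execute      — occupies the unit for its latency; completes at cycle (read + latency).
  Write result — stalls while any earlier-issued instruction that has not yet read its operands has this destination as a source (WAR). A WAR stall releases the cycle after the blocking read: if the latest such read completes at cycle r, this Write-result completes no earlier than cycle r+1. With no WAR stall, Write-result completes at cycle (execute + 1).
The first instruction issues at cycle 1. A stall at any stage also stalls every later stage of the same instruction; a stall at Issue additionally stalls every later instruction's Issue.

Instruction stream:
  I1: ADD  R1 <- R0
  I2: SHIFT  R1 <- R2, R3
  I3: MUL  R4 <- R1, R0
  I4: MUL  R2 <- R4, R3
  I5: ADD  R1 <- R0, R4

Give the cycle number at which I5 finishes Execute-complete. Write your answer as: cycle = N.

cycle = 22

[1] issue I1 (ADD)
[2] I1 read-ops
[4] I1 finished on ADD
[5] I1→R1
[6] issue I2 (SHIFT)
[7] I2 read-ops, issue I3 (MUL)
[8] I2 finished on SHIFT
[9] I2→R1
[10] I3 read-ops
[16] I3 finished on MUL
[17] I3→R4
[18] issue I4 (MUL)
[19] I4 read-ops, issue I5 (ADD)
[20] I5 read-ops
[22] I5 finished on ADD
[23] I5→R1
[25] I4 finished on MUL
[26] I4→R2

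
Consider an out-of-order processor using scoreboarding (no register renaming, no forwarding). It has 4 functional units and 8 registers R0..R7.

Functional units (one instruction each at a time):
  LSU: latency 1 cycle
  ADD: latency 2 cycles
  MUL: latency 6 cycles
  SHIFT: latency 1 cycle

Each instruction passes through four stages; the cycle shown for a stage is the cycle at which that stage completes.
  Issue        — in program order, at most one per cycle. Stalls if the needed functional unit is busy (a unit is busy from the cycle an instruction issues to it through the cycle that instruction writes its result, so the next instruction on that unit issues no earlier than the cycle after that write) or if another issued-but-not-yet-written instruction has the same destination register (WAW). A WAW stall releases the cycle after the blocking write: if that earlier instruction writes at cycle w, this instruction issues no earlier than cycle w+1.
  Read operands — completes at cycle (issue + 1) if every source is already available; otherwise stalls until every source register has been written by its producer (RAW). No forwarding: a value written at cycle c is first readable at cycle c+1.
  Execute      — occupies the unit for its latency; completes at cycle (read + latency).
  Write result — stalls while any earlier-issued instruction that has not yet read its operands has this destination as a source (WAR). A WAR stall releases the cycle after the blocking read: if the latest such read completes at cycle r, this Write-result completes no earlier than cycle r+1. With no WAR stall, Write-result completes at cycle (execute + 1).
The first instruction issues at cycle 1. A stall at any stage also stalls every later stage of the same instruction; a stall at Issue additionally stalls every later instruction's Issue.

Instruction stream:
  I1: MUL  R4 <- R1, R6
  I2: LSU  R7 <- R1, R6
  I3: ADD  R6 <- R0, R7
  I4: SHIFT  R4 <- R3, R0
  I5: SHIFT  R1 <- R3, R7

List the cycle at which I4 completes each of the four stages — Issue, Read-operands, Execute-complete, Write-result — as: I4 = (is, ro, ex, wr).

I4 = (10, 11, 12, 13)

[I1] 1/2/8/9
[I2] 2/3/4/5
[I3] 3/6/8/9  (RAW R7: wait I2 write@5)
[I4] 10/11/12/13  (WAW R4: wait I1 write@9)
[I5] 14/15/16/17  (struct: SHIFT busy until I4 writes@13)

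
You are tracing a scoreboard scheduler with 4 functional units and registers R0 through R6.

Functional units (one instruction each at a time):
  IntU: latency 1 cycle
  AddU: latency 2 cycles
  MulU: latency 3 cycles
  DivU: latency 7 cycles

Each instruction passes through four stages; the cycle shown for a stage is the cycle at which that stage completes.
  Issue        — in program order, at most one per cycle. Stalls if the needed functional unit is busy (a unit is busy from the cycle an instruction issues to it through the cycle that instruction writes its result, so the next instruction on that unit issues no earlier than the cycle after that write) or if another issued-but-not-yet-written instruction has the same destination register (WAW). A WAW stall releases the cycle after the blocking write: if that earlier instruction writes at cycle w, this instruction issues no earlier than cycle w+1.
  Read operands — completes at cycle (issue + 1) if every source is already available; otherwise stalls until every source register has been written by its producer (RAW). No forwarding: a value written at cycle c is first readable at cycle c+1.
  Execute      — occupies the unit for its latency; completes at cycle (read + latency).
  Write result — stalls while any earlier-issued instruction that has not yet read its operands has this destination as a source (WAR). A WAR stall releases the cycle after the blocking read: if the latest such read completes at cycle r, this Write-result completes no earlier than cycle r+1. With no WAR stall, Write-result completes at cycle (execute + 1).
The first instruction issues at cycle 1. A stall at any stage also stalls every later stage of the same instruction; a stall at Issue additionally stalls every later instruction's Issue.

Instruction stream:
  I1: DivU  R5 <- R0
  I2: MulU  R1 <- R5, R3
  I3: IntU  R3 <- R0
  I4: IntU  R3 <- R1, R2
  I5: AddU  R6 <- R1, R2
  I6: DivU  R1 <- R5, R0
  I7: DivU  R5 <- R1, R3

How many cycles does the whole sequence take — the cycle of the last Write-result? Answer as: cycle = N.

cycle = 35

  I1 | 1 | 2 | 9 | 10
  I2 | 2 | 11 | 14 | 15   RAW R5: wait I1 write@10
  I3 | 3 | 4 | 5 | 12   WAR R3: wait I2 read@11
  I4 | 13 | 16 | 17 | 18   struct: IntU busy until I3 writes@12 · RAW R1: wait I2 write@15
  I5 | 14 | 16 | 18 | 19   RAW R1: wait I2 write@15
  I6 | 16 | 17 | 24 | 25   WAW R1: wait I2 write@15
  I7 | 26 | 27 | 34 | 35   struct: DivU busy until I6 writes@25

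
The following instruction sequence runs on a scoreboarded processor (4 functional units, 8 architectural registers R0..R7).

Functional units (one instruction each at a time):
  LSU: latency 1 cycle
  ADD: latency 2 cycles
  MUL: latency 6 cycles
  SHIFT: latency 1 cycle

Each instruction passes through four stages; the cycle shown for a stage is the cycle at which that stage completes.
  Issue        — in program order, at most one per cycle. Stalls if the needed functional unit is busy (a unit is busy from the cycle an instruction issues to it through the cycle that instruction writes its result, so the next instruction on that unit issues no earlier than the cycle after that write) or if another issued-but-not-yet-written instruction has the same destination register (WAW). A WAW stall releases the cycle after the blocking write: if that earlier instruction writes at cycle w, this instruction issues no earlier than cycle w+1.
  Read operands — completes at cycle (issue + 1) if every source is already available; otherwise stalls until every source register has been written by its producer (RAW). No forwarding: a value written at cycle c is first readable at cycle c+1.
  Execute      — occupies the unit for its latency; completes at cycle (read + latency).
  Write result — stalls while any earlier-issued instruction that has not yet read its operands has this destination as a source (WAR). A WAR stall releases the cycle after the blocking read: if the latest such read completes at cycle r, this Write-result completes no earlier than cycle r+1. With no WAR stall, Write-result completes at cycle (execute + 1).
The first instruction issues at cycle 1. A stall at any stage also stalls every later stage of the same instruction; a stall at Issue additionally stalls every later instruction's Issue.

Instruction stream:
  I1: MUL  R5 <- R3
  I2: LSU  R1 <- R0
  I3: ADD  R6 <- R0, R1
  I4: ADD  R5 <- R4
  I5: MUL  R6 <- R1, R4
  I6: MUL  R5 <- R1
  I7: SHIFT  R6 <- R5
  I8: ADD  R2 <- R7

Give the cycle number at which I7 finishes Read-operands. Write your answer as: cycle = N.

[I1] 1/2/8/9
[I2] 2/3/4/5
[I3] 3/6/8/9  (RAW R1: wait I2 write@5)
[I4] 10/11/13/14  (struct: ADD busy until I3 writes@9)
[I5] 11/12/18/19
[I6] 20/21/27/28  (struct: MUL busy until I5 writes@19)
[I7] 21/29/30/31  (RAW R5: wait I6 write@28)
[I8] 22/23/25/26

cycle = 29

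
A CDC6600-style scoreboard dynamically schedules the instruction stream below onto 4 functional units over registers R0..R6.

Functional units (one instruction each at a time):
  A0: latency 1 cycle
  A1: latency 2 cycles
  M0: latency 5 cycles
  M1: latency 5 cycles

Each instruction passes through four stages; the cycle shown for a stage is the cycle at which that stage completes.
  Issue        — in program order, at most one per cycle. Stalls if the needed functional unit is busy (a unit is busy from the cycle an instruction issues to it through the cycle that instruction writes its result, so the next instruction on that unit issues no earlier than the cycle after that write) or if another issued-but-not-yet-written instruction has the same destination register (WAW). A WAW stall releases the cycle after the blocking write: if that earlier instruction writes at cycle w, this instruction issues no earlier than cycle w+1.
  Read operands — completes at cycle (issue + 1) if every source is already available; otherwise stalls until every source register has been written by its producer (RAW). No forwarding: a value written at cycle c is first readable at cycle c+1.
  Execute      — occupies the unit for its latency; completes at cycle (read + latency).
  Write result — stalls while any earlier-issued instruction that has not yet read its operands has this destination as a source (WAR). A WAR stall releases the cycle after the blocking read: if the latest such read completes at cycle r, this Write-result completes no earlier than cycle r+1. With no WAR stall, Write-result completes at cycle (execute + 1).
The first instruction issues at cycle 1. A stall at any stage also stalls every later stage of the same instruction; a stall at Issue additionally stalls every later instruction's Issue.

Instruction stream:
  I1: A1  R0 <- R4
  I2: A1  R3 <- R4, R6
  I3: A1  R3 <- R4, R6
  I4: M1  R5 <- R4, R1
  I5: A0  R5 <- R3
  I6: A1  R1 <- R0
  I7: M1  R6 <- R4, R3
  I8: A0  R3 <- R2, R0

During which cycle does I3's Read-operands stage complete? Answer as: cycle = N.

I1: IS=1 RO=2 EX=4 WR=5
I2: IS=6 RO=7 EX=9 WR=10  [struct: A1 busy until I1 writes@5]
I3: IS=11 RO=12 EX=14 WR=15  [struct: A1 busy until I2 writes@10]
I4: IS=12 RO=13 EX=18 WR=19
I5: IS=20 RO=21 EX=22 WR=23  [WAW R5: wait I4 write@19]
I6: IS=21 RO=22 EX=24 WR=25
I7: IS=22 RO=23 EX=28 WR=29
I8: IS=24 RO=25 EX=26 WR=27  [struct: A0 busy until I5 writes@23]

cycle = 12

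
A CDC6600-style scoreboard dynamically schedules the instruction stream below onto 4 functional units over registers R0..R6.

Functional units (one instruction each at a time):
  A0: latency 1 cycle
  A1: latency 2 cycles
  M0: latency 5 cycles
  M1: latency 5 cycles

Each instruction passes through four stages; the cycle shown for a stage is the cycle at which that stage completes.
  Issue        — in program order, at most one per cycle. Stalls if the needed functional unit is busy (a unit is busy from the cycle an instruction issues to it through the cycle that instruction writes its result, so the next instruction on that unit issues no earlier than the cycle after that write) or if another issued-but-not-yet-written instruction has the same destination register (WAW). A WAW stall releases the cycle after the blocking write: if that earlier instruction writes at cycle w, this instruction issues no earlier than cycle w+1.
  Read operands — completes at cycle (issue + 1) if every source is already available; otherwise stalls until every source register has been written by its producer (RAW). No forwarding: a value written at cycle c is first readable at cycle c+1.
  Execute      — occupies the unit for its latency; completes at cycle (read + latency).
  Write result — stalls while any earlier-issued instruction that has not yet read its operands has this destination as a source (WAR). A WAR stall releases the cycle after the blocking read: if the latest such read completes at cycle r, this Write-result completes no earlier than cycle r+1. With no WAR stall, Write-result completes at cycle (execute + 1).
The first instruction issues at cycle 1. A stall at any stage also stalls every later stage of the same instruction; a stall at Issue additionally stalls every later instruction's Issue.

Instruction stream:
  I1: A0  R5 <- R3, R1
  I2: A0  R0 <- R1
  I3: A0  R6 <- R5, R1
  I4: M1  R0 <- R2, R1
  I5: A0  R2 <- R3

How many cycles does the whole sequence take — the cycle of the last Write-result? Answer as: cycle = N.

cycle = 17

I1  is:1  ro:2  ex:3  wr:4
I2  is:5  ro:6  ex:7  wr:8  — struct: A0 busy until I1 writes@4
I3  is:9  ro:10  ex:11  wr:12  — struct: A0 busy until I2 writes@8
I4  is:10  ro:11  ex:16  wr:17
I5  is:13  ro:14  ex:15  wr:16  — struct: A0 busy until I3 writes@12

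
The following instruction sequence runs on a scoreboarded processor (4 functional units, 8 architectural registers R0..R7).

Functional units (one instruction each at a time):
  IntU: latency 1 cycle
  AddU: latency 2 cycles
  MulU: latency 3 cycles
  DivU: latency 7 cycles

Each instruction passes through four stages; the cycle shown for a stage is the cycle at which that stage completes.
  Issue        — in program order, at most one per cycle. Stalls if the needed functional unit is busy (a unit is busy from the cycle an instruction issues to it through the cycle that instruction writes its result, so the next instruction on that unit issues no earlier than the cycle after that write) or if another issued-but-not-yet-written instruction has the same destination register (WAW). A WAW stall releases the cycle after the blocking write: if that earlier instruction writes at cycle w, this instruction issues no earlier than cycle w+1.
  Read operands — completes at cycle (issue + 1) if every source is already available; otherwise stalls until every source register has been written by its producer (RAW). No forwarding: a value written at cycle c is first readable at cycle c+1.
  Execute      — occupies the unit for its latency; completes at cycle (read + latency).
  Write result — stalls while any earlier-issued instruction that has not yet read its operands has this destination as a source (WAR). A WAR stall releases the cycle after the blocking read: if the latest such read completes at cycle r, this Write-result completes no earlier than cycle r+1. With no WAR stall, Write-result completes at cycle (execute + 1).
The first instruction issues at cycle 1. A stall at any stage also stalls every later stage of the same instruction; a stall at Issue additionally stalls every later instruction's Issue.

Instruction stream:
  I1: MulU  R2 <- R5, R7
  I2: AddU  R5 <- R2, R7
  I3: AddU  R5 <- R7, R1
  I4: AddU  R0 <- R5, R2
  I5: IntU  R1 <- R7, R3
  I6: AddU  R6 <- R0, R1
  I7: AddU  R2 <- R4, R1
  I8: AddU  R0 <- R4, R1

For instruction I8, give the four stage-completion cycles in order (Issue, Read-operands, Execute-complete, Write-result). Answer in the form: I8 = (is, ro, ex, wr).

c1: I1 issues→MulU
c2: I1 reads · I2 issues→AddU
c5: I1 exec-done
c6: I1 writes R2
c7: I2 reads
c9: I2 exec-done
c10: I2 writes R5
c11: I3 issues→AddU
c12: I3 reads
c14: I3 exec-done
c15: I3 writes R5
c16: I4 issues→AddU
c17: I4 reads · I5 issues→IntU
c18: I5 reads
c19: I4 exec-done · I5 exec-done
c20: I4 writes R0 · I5 writes R1
c21: I6 issues→AddU
c22: I6 reads
c24: I6 exec-done
c25: I6 writes R6
c26: I7 issues→AddU
c27: I7 reads
c29: I7 exec-done
c30: I7 writes R2
c31: I8 issues→AddU
c32: I8 reads
c34: I8 exec-done
c35: I8 writes R0

I8 = (31, 32, 34, 35)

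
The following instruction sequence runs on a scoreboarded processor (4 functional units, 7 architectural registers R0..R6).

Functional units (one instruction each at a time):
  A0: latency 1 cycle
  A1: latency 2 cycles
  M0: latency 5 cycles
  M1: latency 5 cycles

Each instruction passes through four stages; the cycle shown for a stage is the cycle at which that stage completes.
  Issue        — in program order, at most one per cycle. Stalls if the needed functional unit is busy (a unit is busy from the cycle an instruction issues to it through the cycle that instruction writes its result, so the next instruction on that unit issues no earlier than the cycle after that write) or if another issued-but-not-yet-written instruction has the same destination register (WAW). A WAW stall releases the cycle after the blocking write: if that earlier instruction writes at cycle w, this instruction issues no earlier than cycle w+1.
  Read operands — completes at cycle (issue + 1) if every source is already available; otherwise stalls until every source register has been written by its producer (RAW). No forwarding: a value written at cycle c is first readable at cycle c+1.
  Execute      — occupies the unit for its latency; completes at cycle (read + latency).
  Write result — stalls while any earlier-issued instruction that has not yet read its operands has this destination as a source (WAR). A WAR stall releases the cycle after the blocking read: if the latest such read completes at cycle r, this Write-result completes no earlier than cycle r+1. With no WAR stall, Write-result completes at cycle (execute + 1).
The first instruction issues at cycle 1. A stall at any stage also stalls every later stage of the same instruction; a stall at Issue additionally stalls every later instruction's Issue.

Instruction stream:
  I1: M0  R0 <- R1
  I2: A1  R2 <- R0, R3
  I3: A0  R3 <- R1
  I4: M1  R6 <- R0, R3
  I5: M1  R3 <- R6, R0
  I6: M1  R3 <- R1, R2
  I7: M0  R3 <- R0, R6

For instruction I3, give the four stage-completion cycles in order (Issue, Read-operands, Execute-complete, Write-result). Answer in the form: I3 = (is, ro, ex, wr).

I3 = (3, 4, 5, 10)

cycle 1: issue I1 (M0)
cycle 2: I1 read-ops | issue I2 (A1)
cycle 3: issue I3 (A0)
cycle 4: I3 read-ops | issue I4 (M1)
cycle 5: I3 finished on A0
cycle 7: I1 finished on M0
cycle 8: I1→R0
cycle 9: I2 read-ops
cycle 10: I3→R3
cycle 11: I2 finished on A1 | I4 read-ops
cycle 12: I2→R2
cycle 16: I4 finished on M1
cycle 17: I4→R6
cycle 18: issue I5 (M1)
cycle 19: I5 read-ops
cycle 24: I5 finished on M1
cycle 25: I5→R3
cycle 26: issue I6 (M1)
cycle 27: I6 read-ops
cycle 32: I6 finished on M1
cycle 33: I6→R3
cycle 34: issue I7 (M0)
cycle 35: I7 read-ops
cycle 40: I7 finished on M0
cycle 41: I7→R3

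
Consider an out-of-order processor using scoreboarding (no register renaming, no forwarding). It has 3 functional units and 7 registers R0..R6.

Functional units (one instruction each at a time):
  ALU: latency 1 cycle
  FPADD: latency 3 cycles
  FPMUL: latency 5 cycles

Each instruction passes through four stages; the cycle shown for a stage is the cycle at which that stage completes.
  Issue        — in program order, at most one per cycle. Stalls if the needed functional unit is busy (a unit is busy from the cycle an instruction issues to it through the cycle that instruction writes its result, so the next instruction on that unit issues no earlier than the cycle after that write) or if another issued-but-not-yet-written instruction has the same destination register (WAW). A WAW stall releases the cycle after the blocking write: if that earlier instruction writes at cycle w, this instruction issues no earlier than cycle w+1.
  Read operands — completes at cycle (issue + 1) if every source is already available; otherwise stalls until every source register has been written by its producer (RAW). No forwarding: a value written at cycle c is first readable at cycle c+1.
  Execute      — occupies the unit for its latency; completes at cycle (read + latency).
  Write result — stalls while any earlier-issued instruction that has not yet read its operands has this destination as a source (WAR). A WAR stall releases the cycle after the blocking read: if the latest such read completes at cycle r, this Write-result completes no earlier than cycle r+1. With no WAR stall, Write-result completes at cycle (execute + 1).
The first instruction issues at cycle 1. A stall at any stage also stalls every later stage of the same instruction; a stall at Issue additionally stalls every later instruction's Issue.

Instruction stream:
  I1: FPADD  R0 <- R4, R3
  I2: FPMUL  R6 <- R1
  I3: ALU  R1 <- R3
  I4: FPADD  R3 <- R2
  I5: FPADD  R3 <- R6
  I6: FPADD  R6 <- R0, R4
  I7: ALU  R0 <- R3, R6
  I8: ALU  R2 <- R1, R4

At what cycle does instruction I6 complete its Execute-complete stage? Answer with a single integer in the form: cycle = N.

c1: I1→FPADD
c2: I1 RO · I2→FPMUL
c3: I2 RO · I3→ALU
c4: I3 RO
c5: I1 EX · I3 EX
c6: I1 WR R0 · I3 WR R1
c7: I4→FPADD
c8: I2 EX · I4 RO
c9: I2 WR R6
c11: I4 EX
c12: I4 WR R3
c13: I5→FPADD
c14: I5 RO
c17: I5 EX
c18: I5 WR R3
c19: I6→FPADD
c20: I6 RO · I7→ALU
c23: I6 EX
c24: I6 WR R6
c25: I7 RO
c26: I7 EX
c27: I7 WR R0
c28: I8→ALU
c29: I8 RO
c30: I8 EX
c31: I8 WR R2

cycle = 23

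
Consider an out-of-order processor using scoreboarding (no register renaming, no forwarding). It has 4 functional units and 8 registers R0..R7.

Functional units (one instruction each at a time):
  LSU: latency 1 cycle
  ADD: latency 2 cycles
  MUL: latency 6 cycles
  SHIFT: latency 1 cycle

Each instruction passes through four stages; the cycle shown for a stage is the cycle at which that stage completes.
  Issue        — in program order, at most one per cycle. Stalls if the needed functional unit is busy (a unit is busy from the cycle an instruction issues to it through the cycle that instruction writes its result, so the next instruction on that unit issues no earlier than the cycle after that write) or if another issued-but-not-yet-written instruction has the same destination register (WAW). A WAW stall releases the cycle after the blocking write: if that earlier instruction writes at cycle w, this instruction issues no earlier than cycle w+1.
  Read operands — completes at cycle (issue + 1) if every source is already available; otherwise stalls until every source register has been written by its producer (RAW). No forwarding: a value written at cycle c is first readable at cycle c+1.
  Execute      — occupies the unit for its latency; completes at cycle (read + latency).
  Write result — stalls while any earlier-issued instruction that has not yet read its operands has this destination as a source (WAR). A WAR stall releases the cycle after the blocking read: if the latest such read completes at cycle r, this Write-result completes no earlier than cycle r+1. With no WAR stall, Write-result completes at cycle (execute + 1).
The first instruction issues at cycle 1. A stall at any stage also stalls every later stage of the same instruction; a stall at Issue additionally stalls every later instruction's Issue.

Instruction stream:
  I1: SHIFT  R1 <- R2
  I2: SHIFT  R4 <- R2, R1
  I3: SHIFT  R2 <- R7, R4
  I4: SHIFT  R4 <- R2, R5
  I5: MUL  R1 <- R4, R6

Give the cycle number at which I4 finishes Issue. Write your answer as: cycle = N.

  I1 | 1 | 2 | 3 | 4
  I2 | 5 | 6 | 7 | 8   struct: SHIFT busy until I1 writes@4
  I3 | 9 | 10 | 11 | 12   struct: SHIFT busy until I2 writes@8
  I4 | 13 | 14 | 15 | 16   struct: SHIFT busy until I3 writes@12
  I5 | 14 | 17 | 23 | 24   RAW R4: wait I4 write@16

cycle = 13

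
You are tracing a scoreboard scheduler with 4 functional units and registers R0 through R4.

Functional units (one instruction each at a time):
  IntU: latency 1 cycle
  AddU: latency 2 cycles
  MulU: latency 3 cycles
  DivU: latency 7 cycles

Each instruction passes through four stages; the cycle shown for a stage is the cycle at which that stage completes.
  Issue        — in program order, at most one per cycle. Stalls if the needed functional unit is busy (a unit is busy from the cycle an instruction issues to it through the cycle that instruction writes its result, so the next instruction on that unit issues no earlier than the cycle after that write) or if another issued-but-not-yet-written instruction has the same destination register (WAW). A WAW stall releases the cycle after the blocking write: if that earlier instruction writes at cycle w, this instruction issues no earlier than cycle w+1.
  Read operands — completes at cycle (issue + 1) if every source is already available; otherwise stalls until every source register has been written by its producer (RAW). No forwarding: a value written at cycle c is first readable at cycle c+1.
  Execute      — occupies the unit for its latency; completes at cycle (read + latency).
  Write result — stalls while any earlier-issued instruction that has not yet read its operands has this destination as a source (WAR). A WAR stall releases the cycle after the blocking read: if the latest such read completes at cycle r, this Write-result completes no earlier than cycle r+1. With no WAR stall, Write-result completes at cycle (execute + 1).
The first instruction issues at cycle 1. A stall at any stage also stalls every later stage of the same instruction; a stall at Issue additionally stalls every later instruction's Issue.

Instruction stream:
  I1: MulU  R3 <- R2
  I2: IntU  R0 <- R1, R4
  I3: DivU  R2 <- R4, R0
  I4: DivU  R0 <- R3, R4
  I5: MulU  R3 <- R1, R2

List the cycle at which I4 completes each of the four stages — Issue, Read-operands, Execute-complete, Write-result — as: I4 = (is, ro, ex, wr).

I4 = (15, 16, 23, 24)

1) issue 1, read 2, done 5, write 6
2) issue 2, read 3, done 4, write 5
3) issue 3, read 6, done 13, write 14  <RAW R0: wait I2 write@5>
4) issue 15, read 16, done 23, write 24  <struct: DivU busy until I3 writes@14>
5) issue 16, read 17, done 20, write 21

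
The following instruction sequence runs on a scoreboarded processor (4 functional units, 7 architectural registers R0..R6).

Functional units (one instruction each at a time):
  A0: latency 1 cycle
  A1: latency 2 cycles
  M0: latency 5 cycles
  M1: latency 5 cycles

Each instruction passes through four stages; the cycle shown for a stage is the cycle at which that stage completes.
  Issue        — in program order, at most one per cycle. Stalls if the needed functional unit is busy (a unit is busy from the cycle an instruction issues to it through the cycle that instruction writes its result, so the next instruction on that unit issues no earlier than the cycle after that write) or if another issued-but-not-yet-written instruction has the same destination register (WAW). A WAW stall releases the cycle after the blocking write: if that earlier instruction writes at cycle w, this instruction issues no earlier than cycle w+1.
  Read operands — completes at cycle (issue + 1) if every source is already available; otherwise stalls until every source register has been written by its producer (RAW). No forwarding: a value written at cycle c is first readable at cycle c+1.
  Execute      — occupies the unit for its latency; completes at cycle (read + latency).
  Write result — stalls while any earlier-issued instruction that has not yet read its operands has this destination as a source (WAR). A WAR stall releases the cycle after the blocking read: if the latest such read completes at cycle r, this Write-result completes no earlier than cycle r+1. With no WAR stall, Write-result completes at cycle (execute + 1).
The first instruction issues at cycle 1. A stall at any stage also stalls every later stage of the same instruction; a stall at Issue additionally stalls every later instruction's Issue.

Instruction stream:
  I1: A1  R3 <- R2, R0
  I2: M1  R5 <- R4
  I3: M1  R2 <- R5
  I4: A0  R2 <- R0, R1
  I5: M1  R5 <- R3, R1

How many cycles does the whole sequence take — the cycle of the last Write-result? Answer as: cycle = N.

cycle 1: issue I1 (A1)
cycle 2: I1 read-ops | issue I2 (M1)
cycle 3: I2 read-ops
cycle 4: I1 finished on A1
cycle 5: I1→R3
cycle 8: I2 finished on M1
cycle 9: I2→R5
cycle 10: issue I3 (M1)
cycle 11: I3 read-ops
cycle 16: I3 finished on M1
cycle 17: I3→R2
cycle 18: issue I4 (A0)
cycle 19: I4 read-ops | issue I5 (M1)
cycle 20: I4 finished on A0 | I5 read-ops
cycle 21: I4→R2
cycle 25: I5 finished on M1
cycle 26: I5→R5

cycle = 26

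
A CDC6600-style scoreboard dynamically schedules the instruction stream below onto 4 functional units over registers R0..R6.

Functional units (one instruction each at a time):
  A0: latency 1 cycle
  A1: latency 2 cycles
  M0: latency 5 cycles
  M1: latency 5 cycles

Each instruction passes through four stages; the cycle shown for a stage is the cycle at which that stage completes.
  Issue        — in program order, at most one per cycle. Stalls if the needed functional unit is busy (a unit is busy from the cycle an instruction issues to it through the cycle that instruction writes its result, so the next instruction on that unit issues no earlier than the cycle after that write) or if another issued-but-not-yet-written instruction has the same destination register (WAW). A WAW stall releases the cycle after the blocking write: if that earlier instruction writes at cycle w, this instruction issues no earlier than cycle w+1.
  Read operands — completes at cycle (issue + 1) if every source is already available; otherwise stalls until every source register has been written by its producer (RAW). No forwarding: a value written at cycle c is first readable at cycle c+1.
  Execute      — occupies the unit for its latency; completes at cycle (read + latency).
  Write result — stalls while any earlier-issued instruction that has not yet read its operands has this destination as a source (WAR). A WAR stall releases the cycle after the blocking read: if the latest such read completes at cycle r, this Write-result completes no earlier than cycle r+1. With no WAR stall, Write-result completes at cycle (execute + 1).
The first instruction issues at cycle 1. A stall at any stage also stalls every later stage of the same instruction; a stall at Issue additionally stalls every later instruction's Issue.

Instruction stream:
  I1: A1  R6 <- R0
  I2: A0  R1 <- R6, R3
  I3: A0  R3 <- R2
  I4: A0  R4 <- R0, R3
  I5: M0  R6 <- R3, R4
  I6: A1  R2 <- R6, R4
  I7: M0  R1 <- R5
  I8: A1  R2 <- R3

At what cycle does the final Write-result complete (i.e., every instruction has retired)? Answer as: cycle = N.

[I1] 1/2/4/5
[I2] 2/6/7/8  (RAW R6: wait I1 write@5)
[I3] 9/10/11/12  (struct: A0 busy until I2 writes@8)
[I4] 13/14/15/16  (struct: A0 busy until I3 writes@12)
[I5] 14/17/22/23  (RAW R4: wait I4 write@16)
[I6] 15/24/26/27  (RAW R6: wait I5 write@23)
[I7] 24/25/30/31  (struct: M0 busy until I5 writes@23)
[I8] 28/29/31/32  (struct: A1 busy until I6 writes@27)

cycle = 32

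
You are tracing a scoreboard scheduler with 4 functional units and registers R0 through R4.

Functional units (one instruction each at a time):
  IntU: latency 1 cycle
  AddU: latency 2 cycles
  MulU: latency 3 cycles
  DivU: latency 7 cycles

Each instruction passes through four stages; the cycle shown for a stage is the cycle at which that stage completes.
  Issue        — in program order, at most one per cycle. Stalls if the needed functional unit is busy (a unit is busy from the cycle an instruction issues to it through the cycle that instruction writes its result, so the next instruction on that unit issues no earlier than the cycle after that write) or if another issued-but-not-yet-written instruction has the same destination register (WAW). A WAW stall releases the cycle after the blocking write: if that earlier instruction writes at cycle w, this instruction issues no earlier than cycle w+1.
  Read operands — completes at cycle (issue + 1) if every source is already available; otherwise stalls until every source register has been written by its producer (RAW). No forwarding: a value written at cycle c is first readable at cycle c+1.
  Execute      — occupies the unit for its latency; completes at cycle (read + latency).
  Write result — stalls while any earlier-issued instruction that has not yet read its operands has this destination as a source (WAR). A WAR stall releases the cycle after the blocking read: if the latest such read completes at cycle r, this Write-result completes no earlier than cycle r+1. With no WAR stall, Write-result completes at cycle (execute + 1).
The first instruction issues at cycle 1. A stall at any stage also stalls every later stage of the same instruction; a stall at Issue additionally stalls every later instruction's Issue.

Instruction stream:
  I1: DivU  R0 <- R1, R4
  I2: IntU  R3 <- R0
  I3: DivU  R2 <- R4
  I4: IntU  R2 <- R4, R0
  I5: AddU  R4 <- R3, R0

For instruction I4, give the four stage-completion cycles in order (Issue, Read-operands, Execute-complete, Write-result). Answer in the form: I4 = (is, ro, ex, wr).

I4 = (21, 22, 23, 24)

I1  is:1  ro:2  ex:9  wr:10
I2  is:2  ro:11  ex:12  wr:13  — RAW R0: wait I1 write@10
I3  is:11  ro:12  ex:19  wr:20  — struct: DivU busy until I1 writes@10
I4  is:21  ro:22  ex:23  wr:24  — WAW R2: wait I3 write@20
I5  is:22  ro:23  ex:25  wr:26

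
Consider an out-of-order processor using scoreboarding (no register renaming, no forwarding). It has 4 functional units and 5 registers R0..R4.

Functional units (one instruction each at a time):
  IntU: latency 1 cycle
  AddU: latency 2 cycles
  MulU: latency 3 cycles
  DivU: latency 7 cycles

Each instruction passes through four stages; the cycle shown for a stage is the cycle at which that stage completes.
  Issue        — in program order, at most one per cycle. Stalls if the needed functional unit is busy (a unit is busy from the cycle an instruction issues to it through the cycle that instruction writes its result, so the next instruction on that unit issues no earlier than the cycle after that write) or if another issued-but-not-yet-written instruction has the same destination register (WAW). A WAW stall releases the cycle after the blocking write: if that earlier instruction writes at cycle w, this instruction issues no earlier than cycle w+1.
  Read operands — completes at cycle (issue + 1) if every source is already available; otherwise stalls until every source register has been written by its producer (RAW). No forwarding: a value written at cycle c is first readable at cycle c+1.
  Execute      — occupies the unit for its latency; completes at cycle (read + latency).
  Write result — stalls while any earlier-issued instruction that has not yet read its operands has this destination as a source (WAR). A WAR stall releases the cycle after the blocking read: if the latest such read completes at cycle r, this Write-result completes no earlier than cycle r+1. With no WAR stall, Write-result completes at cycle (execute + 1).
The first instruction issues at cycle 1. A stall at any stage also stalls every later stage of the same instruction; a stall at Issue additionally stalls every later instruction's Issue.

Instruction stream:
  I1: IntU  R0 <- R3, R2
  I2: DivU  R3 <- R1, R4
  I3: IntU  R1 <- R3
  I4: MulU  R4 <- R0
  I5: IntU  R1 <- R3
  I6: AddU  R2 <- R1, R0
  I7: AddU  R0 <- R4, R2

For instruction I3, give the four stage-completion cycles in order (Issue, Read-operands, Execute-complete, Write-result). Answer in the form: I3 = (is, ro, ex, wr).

  I1 | 1 | 2 | 3 | 4
  I2 | 2 | 3 | 10 | 11
  I3 | 5 | 12 | 13 | 14   struct: IntU busy until I1 writes@4 · RAW R3: wait I2 write@11
  I4 | 6 | 7 | 10 | 11
  I5 | 15 | 16 | 17 | 18   struct: IntU busy until I3 writes@14
  I6 | 16 | 19 | 21 | 22   RAW R1: wait I5 write@18
  I7 | 23 | 24 | 26 | 27   struct: AddU busy until I6 writes@22

I3 = (5, 12, 13, 14)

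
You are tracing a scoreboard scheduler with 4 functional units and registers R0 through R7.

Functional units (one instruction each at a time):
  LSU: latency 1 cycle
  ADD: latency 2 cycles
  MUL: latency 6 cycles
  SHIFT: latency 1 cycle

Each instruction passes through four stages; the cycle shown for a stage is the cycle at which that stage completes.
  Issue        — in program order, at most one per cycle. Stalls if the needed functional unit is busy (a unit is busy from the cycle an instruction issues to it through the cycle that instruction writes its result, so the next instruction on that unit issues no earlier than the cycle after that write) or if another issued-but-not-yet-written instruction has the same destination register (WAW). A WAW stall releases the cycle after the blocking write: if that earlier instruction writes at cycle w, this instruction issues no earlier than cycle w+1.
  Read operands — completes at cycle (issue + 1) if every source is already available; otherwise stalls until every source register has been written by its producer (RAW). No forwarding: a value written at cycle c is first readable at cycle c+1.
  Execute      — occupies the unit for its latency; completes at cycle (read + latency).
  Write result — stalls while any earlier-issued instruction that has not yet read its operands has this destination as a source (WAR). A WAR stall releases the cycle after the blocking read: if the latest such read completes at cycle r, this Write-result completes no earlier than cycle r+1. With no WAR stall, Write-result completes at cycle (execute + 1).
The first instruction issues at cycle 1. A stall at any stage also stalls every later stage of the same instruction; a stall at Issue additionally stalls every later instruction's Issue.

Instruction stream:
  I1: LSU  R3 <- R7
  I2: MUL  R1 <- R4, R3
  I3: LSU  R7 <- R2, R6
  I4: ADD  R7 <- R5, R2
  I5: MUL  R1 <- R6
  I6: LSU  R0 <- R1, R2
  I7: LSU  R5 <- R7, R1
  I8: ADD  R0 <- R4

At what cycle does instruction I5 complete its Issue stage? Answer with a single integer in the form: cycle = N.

1) issue 1, read 2, done 3, write 4
2) issue 2, read 5, done 11, write 12  <RAW R3: wait I1 write@4>
3) issue 5, read 6, done 7, write 8  <struct: LSU busy until I1 writes@4>
4) issue 9, read 10, done 12, write 13  <WAW R7: wait I3 write@8>
5) issue 13, read 14, done 20, write 21  <struct: MUL busy until I2 writes@12>
6) issue 14, read 22, done 23, write 24  <RAW R1: wait I5 write@21>
7) issue 25, read 26, done 27, write 28  <struct: LSU busy until I6 writes@24>
8) issue 26, read 27, done 29, write 30

cycle = 13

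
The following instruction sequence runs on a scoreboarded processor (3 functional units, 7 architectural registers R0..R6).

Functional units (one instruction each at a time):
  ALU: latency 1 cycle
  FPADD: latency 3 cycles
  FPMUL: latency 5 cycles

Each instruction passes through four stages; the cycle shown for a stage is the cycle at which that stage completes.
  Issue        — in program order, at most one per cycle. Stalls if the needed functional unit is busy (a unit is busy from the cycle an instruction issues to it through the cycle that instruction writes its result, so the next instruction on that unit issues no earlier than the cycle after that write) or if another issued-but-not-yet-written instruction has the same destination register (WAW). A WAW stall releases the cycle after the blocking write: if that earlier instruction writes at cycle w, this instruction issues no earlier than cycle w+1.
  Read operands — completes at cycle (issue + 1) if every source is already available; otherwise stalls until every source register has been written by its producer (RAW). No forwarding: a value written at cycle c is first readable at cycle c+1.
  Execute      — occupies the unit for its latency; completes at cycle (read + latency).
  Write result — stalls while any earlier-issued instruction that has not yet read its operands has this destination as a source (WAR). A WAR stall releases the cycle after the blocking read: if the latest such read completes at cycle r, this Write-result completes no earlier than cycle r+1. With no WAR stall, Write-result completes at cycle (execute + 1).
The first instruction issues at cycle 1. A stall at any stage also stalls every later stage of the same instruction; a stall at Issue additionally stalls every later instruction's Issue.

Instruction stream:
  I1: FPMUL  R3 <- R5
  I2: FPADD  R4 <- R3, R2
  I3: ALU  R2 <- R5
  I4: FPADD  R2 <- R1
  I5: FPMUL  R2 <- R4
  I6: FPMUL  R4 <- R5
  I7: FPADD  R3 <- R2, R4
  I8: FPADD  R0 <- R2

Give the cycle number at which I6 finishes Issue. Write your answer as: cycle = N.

c1: I1 dispatched to FPMUL
c2: I1 operands ready | I2 dispatched to FPADD
c3: I3 dispatched to ALU
c4: I3 operands ready
c5: I3 complete
c7: I1 complete
c8: R3←I1
c9: I2 operands ready
c10: R2←I3
c12: I2 complete
c13: R4←I2
c14: I4 dispatched to FPADD
c15: I4 operands ready
c18: I4 complete
c19: R2←I4
c20: I5 dispatched to FPMUL
c21: I5 operands ready
c26: I5 complete
c27: R2←I5
c28: I6 dispatched to FPMUL
c29: I6 operands ready | I7 dispatched to FPADD
c34: I6 complete
c35: R4←I6
c36: I7 operands ready
c39: I7 complete
c40: R3←I7
c41: I8 dispatched to FPADD
c42: I8 operands ready
c45: I8 complete
c46: R0←I8

cycle = 28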